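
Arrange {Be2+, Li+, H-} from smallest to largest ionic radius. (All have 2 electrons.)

All of these have 2 electrons, so size is governed by nuclear charge alone: the more protons, the stronger the pull on the same electron cloud, and the smaller the ion.
Nuclear charges: Be2+ (Z=4), Li+ (Z=3), H- (Z=1).
Smallest to largest: Be2+ < Li+ < H-.

Be2+ < Li+ < H-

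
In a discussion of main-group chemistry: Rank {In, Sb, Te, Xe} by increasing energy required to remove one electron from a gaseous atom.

In < Sb < Te < Xe

In is in period 5, group 13; Sb is in period 5, group 15; Te is in period 5, group 16; Xe is in period 5, group 18.
First ionization energy rises across a period (greater Z_eff holds electrons more tightly) and falls down a group (valence electrons are farther from the nucleus).
All lie in period 5, so first ionization energy increases left to right.
So from lowest to highest: In < Sb < Te < Xe.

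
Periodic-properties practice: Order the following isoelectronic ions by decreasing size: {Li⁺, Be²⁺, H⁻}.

All of these have 2 electrons, so size is governed by nuclear charge alone: the more protons, the stronger the pull on the same electron cloud, and the smaller the ion.
Nuclear charges: Be²⁺ (Z=4), Li⁺ (Z=3), H⁻ (Z=1).
Largest to smallest: H⁻ > Li⁺ > Be²⁺.

H⁻ > Li⁺ > Be²⁺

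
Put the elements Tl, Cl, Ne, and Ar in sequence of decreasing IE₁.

IE₁ increases left→right with effective nuclear charge and decreases top→bottom as the valence shell moves farther out.
Neither a single period nor a single group — weigh both effects.
Cl > Tl: both effects reinforce here, so Cl is clearly the higher of the two.
Ar > Cl: both are in period 3; the period trend gives Ar the larger value.
Ne > Ar: they share group 18; the group trend gives Ne the larger value.
Tabulated first ionization energy (kJ/mol): Ne 2081, Cl 1251, Ar 1521, Tl 589.
So from highest to lowest: Ne > Ar > Cl > Tl.

Ne, Ar, Cl, Tl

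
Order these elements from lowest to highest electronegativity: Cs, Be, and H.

Cs, Be, H

H is in period 1, group 1; Be is in period 2, group 2; Cs is in period 6, group 1.
Smaller atoms with higher effective nuclear charge are more electronegative.
Neither a single period nor a single group — weigh both effects.
Be > Cs: relative to Cs, both the across-period and down-group shifts push Be's electronegativity up.
H > Be: the two effects oppose for this pair; the down-group effect wins (2.20 vs 1.57).
Tabulated electronegativity (Pauling): H 2.20, Be 1.57, Cs 0.79.
So from lowest to highest: Cs < Be < H.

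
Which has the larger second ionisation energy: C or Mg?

C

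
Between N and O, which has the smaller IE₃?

N

The third ionization energy removes an electron from the +2 ion. For each element: N²⁺ still has 3 valence electrons; O²⁺ still has 4 valence electrons.
All are still removing valence electrons, so compare the +2 ions as you would atoms: IE_3 generally rises across a period (higher Z_eff) and falls down a group (larger shell), subject to the usual subshell exceptions.
Valence configurations: N²⁺ [He]2s²2p¹, O²⁺ [He]2s²2p².
The numbers (kJ/mol): N 4578, O 5300.
Putting it together, IE_3: N < O.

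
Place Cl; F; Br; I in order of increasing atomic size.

F, Cl, Br, I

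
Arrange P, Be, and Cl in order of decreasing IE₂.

After 1 electron has been removed, what remains? P⁺ still has 4 valence electrons; Be⁺ still has 1 valence electron; Cl⁺ still has 6 valence electrons.
All are still removing valence electrons, so compare the +1 ions as you would atoms: IE_2 generally rises across a period (higher Z_eff) and falls down a group (larger shell), subject to the usual subshell exceptions.
Valence configurations: P⁺ [Ne]3s²3p², Be⁺ [He]2s¹, Cl⁺ [Ne]3s²3p⁴.
Tabulated IE_2 (kJ/mol): P 1907, Be 1757, Cl 2298.
Overall IE_2 order: Be < P < Cl.

Cl > P > Be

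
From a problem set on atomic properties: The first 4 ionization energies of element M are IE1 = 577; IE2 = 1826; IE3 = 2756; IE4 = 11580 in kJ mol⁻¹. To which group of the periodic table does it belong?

Group 13

Look for the largest jump between consecutive ionization energies: IE4/IE3 ≈ 4.2, far larger than any earlier ratio.
That jump marks the point where a core electron is being removed. So the atom has 3 valence electrons.
A main-group element with 3 valence electrons is in group 13.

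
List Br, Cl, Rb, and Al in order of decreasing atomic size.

Rb, Al, Br, Cl

Al is in period 3, group 13; Cl is in period 3, group 17; Br is in period 4, group 17; Rb is in period 5, group 1.
Atomic radius shrinks across a period as nuclear charge pulls the same shell inward, and grows down a group as new shells are added.
These span different periods and groups, so the two trends combine.
Br > Cl: they share group 17; the group trend gives Br the larger value.
Al > Br: the two effects oppose for this pair; the across-period effect wins (126 vs 114 pm).
Rb > Al: relative to Al, both the across-period and down-group shifts push Rb's atomic radius up.
Approximate values (pm): Al 126, Cl 99, Br 114, Rb 210.
So from largest to smallest: Rb > Al > Br > Cl.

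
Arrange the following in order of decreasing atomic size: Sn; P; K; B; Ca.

K > Ca > Sn > P > B

Across a period the added protons contract the valence shell; down a group each new principal shell makes the atom larger.
Here both period and group differ, so the two effects have to be weighed against each other.
P > B: period and group pull opposite ways; the down-group shift dominates (111 vs 85 pm).
Sn > P: relative to P, both the across-period and down-group shifts push Sn's atomic radius up.
Ca > Sn: the two effects oppose for this pair; the across-period effect wins (171 vs 140 pm).
K > Ca: both are in period 4; the period trend gives K the larger value.
Approximate values (pm): B 85, P 111, K 196, Ca 171, Sn 140.
So from largest to smallest: K > Ca > Sn > P > B.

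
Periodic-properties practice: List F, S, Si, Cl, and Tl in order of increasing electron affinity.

F is in period 2, group 17; Si is in period 3, group 14; S is in period 3, group 16; Cl is in period 3, group 17; Tl is in period 6, group 13.
Atoms with high Z_eff and room in the valence shell (especially the halogens) have the most exothermic electron affinities.
These span different periods and groups, so the two trends combine.
Si > Tl: both effects reinforce here, so Si is clearly the higher of the two.
S > Si: S lies to the right of Si in period 3, so the across-period effect alone puts S higher.
F > S: relative to S, both the across-period and down-group shifts push F's electron affinity up.
Cl > F: this pair runs against the simple trend — see the exception note.
Note the exception: Cl has a higher electron affinity than F, contrary to the simple trend — F's small 2p subshell makes the incoming electron feel strong e⁻–e⁻ repulsion, so Cl actually releases more energy on gaining an electron.
Tabulated electron affinity (kJ/mol): F 328, Si 134, S 200, Cl 349, Tl 19.
So from lowest to highest: Tl < Si < S < F < Cl.

Tl < Si < S < F < Cl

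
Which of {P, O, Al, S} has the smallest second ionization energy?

IE_2 is the cost of taking one more electron from the +1 cation: P⁺ still has 4 valence electrons; O⁺ still has 5 valence electrons; Al⁺ still has 2 valence electrons; S⁺ still has 5 valence electrons.
All are still removing valence electrons, so compare the +1 ions as you would atoms: IE_2 generally rises across a period (higher Z_eff) and falls down a group (larger shell), subject to the usual subshell exceptions.
Valence configurations: P⁺ [Ne]3s²3p², O⁺ [He]2s²2p³, Al⁺ [Ne]3s², S⁺ [Ne]3s²3p³.
Tabulated IE_2 (kJ/mol): P 1907, O 3388, Al 1817, S 2252.
Hence IE_2: Al < P < S < O.

Al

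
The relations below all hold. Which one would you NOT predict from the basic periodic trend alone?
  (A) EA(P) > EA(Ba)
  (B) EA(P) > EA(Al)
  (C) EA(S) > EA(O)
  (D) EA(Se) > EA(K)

The general trend: electron affinity increases across a period and decreases down a group.
(A) P (period 3, group 15) vs Ba (period 6, group 2): the stated order agrees with the simple trend.
(B) P (period 3, group 15) vs Al (period 3, group 13): the stated order agrees with the simple trend.
(C) S (period 3, group 16) vs O (period 2, group 16): the stated order contradicts the simple trend.
(D) Se (period 4, group 16) vs K (period 4, group 1): the stated order agrees with the simple trend.
The exception is (C): the compact 2p subshell of O repels the added electron more than S's larger 3p does.

(C)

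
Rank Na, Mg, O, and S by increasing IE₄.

The fourth ionization energy removes an electron from the +3 ion. For each element: Na³⁺ is already 2 electrons into the core; Mg³⁺ is already 1 electron into the core; O³⁺ still has 3 valence electrons; S³⁺ still has 3 valence electrons.
Core electrons are held far more tightly than valence electrons, so Na and Mg top the IE_4 order.
Valence configurations: O³⁺ [He]2s²2p¹, S³⁺ [Ne]3s²3p¹.
Tabulated IE_4 (kJ/mol): Na 9543, Mg 10543, O 7469, S 4556.
Putting it together, IE_4: S < O < Na < Mg.

S, O, Na, Mg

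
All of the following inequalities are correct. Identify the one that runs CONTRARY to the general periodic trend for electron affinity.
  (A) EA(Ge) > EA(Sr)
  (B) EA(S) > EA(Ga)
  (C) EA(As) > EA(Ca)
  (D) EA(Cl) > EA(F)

(D)

The general trend: electron affinity increases across a period and decreases down a group.
(A) Ge (period 4, group 14) vs Sr (period 5, group 2): the stated order agrees with the simple trend.
(B) S (period 3, group 16) vs Ga (period 4, group 13): the stated order agrees with the simple trend.
(C) As (period 4, group 15) vs Ca (period 4, group 2): the stated order agrees with the simple trend.
(D) Cl (period 3, group 17) vs F (period 2, group 17): the stated order contradicts the simple trend.
The exception is (D): F's small 2p subshell makes the incoming electron feel strong e⁻–e⁻ repulsion, so Cl actually releases more energy on gaining an electron.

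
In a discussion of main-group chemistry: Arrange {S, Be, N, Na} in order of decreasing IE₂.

The second ionization energy removes an electron from the +1 ion. For each element: S⁺ still has 5 valence electrons; Be⁺ still has 1 valence electron; N⁺ still has 4 valence electrons; Na⁺ is the bare [Ne] core.
Breaking into a closed-shell core is much more expensive than removing a leftover valence electron — Na has the largest IE_2 here.
Valence configurations: S⁺ [Ne]3s²3p³, Be⁺ [He]2s¹, N⁺ [He]2s²2p².
Approximate IE_2 values (kJ/mol): S 2252, Be 1757, N 2856, Na 4562.
So the second ionization energies run Be < S < N < Na.

Na > N > S > Be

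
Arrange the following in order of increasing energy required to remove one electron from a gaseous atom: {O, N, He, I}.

I < O < N < He

Removing the outermost electron gets harder across a period and easier down a group.
These span different periods and groups, so the two trends combine.
O > I: the two effects oppose for this pair; the down-group effect wins (1314 vs 1008 kJ/mol).
N > O: this pair runs against the simple trend — see the exception note.
He > N: relative to N, both the across-period and down-group shifts push He's first ionization energy up.
Note the exception: N has a higher first ionization energy than O, contrary to the simple trend — pairing an electron in O's 2p⁴ costs repulsion energy, so O ionizes more easily than half-filled N (2p³).
For reference (kJ/mol): He 2372, N 1402, O 1314, I 1008.
So from lowest to highest: I < O < N < He.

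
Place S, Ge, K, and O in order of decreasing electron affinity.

S > O > Ge > K

O is in period 2, group 16; S is in period 3, group 16; K is in period 4, group 1; Ge is in period 4, group 14.
Electron affinity generally becomes more exothermic across a period toward the halogens and less exothermic down a group.
Neither a single period nor a single group — weigh both effects.
Ge > K: both are in period 4; the period trend gives Ge the larger value.
O > Ge: relative to Ge, both the across-period and down-group shifts push O's electron affinity up.
S > O: this pair runs against the simple trend — see the exception note.
Note the exception: S has a higher electron affinity than O, contrary to the simple trend — the compact 2p subshell of O repels the added electron more than S's larger 3p does.
Approximate values (kJ/mol): O 141, S 200, K 48, Ge 119.
So from highest to lowest: S > O > Ge > K.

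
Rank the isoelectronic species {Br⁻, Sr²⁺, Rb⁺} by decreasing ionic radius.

All of these have 36 electrons, so size is governed by nuclear charge alone: the more protons, the stronger the pull on the same electron cloud, and the smaller the ion.
Nuclear charges: Sr²⁺ (Z=38), Rb⁺ (Z=37), Br⁻ (Z=35).
Largest to smallest: Br⁻ > Rb⁺ > Sr²⁺.

Br⁻ > Rb⁺ > Sr²⁺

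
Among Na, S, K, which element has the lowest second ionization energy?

Consider each +1 ion: Na⁺ is the bare [Ne] core; S⁺ still has 5 valence electrons; K⁺ is the bare [Ar] core.
Breaking into a closed-shell core is much more expensive than removing a leftover valence electron — K and Na have the largest IE_2 here.
Approximate IE_2 values (kJ/mol): Na 4562, S 2252, K 3052.
So the second ionization energies run S < K < Na.

S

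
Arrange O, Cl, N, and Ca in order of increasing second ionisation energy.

Consider each +1 ion: O⁺ still has 5 valence electrons; Cl⁺ still has 6 valence electrons; N⁺ still has 4 valence electrons; Ca⁺ still has 1 valence electron.
All are still removing valence electrons, so compare the +1 ions as you would atoms: IE_2 generally rises across a period (higher Z_eff) and falls down a group (larger shell), subject to the usual subshell exceptions.
Valence configurations: O⁺ [He]2s²2p³, Cl⁺ [Ne]3s²3p⁴, N⁺ [He]2s²2p², Ca⁺ [Ar]4s¹.
Tabulated IE_2 (kJ/mol): O 3388, Cl 2298, N 2856, Ca 1145.
Overall IE_2 order: Ca < Cl < N < O.

Ca < Cl < N < O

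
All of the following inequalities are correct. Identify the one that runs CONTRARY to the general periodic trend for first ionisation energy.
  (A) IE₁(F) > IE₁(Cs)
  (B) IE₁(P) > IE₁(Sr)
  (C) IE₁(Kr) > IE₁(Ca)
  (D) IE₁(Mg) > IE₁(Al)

The general trend: first ionisation energy increases across a period and decreases down a group.
(A) F (period 2, group 17) vs Cs (period 6, group 1): the stated order agrees with the simple trend.
(B) P (period 3, group 15) vs Sr (period 5, group 2): the stated order agrees with the simple trend.
(C) Kr (period 4, group 18) vs Ca (period 4, group 2): the stated order agrees with the simple trend.
(D) Mg (period 3, group 2) vs Al (period 3, group 13): the stated order contradicts the simple trend.
The exception is (D): Al's single 3p electron is easier to remove than one from Mg's filled 3s².

(D)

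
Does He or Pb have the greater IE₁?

He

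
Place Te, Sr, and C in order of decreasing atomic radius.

Sr > Te > C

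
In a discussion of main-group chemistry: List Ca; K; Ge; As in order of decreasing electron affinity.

Ge > As > K > Ca

K is in period 4, group 1; Ca is in period 4, group 2; Ge is in period 4, group 14; As is in period 4, group 15.
Atoms with high Z_eff and room in the valence shell (especially the halogens) have the most exothermic electron affinities.
All lie in period 4; the across-period trend (electron affinity increases left to right) applies, with the exception below.
Note the exception: K has a higher electron affinity than Ca, contrary to the simple trend — adding an electron to Ca (ns²) has to open a new, higher-energy np subshell, which is unfavourable.
Note the exception: Ge has a higher electron affinity than As, contrary to the simple trend — adding an electron to As's half-filled 4p³ is unfavourable, so Ge (4p²) has the more exothermic EA.
For reference (kJ/mol): K 48, Ca 2, Ge 119, As 78.
So from highest to lowest: Ge > As > K > Ca.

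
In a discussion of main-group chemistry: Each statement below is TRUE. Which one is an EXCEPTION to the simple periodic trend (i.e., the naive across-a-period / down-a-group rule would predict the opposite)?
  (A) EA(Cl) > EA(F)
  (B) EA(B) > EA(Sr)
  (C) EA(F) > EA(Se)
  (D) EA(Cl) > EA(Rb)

The general trend: electron affinity increases across a period and decreases down a group.
(A) Cl (period 3, group 17) vs F (period 2, group 17): the stated order contradicts the simple trend.
(B) B (period 2, group 13) vs Sr (period 5, group 2): the stated order agrees with the simple trend.
(C) F (period 2, group 17) vs Se (period 4, group 16): the stated order agrees with the simple trend.
(D) Cl (period 3, group 17) vs Rb (period 5, group 1): the stated order agrees with the simple trend.
The exception is (A): F's small 2p subshell makes the incoming electron feel strong e⁻–e⁻ repulsion, so Cl actually releases more energy on gaining an electron.

(A)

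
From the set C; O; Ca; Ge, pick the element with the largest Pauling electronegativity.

O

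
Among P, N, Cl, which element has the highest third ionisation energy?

After 2 electrons have been removed, what remains? P²⁺ still has 3 valence electrons; N²⁺ still has 3 valence electrons; Cl²⁺ still has 5 valence electrons.
All are still removing valence electrons, so compare the +2 ions as you would atoms: IE_3 generally rises across a period (higher Z_eff) and falls down a group (larger shell), subject to the usual subshell exceptions.
Valence configurations: P²⁺ [Ne]3s²3p¹, N²⁺ [He]2s²2p¹, Cl²⁺ [Ne]3s²3p³.
Tabulated IE_3 (kJ/mol): P 2914, N 4578, Cl 3822.
Overall IE_3 order: P < Cl < N.

N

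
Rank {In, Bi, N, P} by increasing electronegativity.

In, Bi, P, N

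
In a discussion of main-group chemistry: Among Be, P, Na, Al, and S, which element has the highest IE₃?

The third ionization energy removes an electron from the +2 ion. For each element: Be²⁺ is the bare [He] core; P²⁺ still has 3 valence electrons; Na²⁺ is already 1 electron into the core; Al²⁺ still has 1 valence electron; S²⁺ still has 4 valence electrons.
Breaking into a closed-shell core is much more expensive than removing a leftover valence electron — Na and Be have the largest IE_3 here.
Valence configurations: P²⁺ [Ne]3s²3p¹, Al²⁺ [Ne]3s¹, S²⁺ [Ne]3s²3p².
Tabulated IE_3 (kJ/mol): Be 14849, P 2914, Na 6910, Al 2745, S 3357.
Overall IE_3 order: Al < P < S < Na < Be.

Be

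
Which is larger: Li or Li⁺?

Forming Li⁺ removes 1 electron from Li. Fewer electrons for the same nuclear charge means less shielding and a higher Z_eff on the remaining electrons, and for main-group metals the entire outer shell is lost.
A cation is smaller than its parent atom: Li⁺ < Li.

Li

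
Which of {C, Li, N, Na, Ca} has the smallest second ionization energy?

Ca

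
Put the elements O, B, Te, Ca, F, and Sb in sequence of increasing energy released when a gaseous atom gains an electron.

B is in period 2, group 13; O is in period 2, group 16; F is in period 2, group 17; Ca is in period 4, group 2; Sb is in period 5, group 15; Te is in period 5, group 16.
Atoms with high Z_eff and room in the valence shell (especially the halogens) have the most exothermic electron affinities.
Neither a single period nor a single group — weigh both effects.
B > Ca: both effects reinforce here, so B is clearly the higher of the two.
Sb > B: period and group pull opposite ways; the across-period shift dominates (103 vs 27 kJ/mol).
O > Sb: both effects reinforce here, so O is clearly the higher of the two.
Te > O: this pair runs against the simple trend — see the exception note.
F > Te: both effects reinforce here, so F is clearly the higher of the two.
Note the exception: Te has a higher electron affinity than O, contrary to the simple trend — O's compact 2p subshell gives strong electron–electron repulsion on the added electron.
Approximate values (kJ/mol): B 27, O 141, F 328, Ca 2, Sb 103, Te 190.
So from lowest to highest: Ca < B < Sb < O < Te < F.

Ca < B < Sb < O < Te < F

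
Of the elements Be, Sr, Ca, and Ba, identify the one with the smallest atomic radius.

Radius decreases left→right (rising Z_eff, same n) and increases top→bottom (higher n).
All are in group 2, so atomic radius increases down the group.
The smallest atomic radius among these belongs to Be.

Be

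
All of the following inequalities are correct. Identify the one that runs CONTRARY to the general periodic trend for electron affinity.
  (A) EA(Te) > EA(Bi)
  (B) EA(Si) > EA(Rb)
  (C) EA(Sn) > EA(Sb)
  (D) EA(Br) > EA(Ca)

(C)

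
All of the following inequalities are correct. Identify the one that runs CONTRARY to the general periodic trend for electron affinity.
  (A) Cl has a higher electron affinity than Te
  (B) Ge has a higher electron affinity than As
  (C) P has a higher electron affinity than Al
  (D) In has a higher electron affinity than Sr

(B)

The general trend: electron affinity increases across a period and decreases down a group.
(A) Cl (period 3, group 17) vs Te (period 5, group 16): the stated order agrees with the simple trend.
(B) Ge (period 4, group 14) vs As (period 4, group 15): the stated order contradicts the simple trend.
(C) P (period 3, group 15) vs Al (period 3, group 13): the stated order agrees with the simple trend.
(D) In (period 5, group 13) vs Sr (period 5, group 2): the stated order agrees with the simple trend.
The exception is (B): adding an electron to As's half-filled 4p³ is unfavourable, so Ge (4p²) has the more exothermic EA.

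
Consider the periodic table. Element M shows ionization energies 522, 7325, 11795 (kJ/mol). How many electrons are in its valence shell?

Look for the largest jump between consecutive ionization energies: IE2/IE1 ≈ 14.0, far larger than any earlier ratio.
That jump marks the point where a core electron is being removed. So the atom has 1 valence electron.

1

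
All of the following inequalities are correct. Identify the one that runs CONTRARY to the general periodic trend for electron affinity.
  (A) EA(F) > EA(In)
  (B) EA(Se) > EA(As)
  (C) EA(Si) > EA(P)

The general trend: electron affinity increases across a period and decreases down a group.
(A) F (period 2, group 17) vs In (period 5, group 13): the stated order agrees with the simple trend.
(B) Se (period 4, group 16) vs As (period 4, group 15): the stated order agrees with the simple trend.
(C) Si (period 3, group 14) vs P (period 3, group 15): the stated order contradicts the simple trend.
The exception is (C): adding an electron to P's half-filled 3p³ is unfavourable, so Si (3p²) has the more exothermic EA.

(C)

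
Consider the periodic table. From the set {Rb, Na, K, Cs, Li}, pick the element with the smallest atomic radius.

Li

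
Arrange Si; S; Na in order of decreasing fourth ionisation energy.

Na > S > Si

The fourth ionization energy removes an electron from the +3 ion. For each element: Si³⁺ still has 1 valence electron; S³⁺ still has 3 valence electrons; Na³⁺ is already 2 electrons into the core.
Breaking into a closed-shell core is much more expensive than removing a leftover valence electron — Na has the largest IE_4 here.
Valence configurations: Si³⁺ [Ne]3s¹, S³⁺ [Ne]3s²3p¹.
Tabulated IE_4 (kJ/mol): Si 4356, S 4556, Na 9543.
Overall IE_4 order: Si < S < Na.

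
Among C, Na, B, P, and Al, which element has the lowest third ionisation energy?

After 2 electrons have been removed, what remains? C²⁺ still has 2 valence electrons; Na²⁺ is already 1 electron into the core; B²⁺ still has 1 valence electron; P²⁺ still has 3 valence electrons; Al²⁺ still has 1 valence electron.
Pulling an electron out of a noble-gas core costs far more than removing a remaining valence electron, so Na sits at the high end of IE_3.
Valence configurations: C²⁺ [He]2s², B²⁺ [He]2s¹, P²⁺ [Ne]3s²3p¹, Al²⁺ [Ne]3s¹.
Tabulated IE_3 (kJ/mol): C 4620, Na 6910, B 3660, P 2914, Al 2745.
Putting it together, IE_3: Al < P < B < C < Na.

Al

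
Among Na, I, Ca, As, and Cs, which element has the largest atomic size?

Cs

Na is in period 3, group 1; Ca is in period 4, group 2; As is in period 4, group 15; I is in period 5, group 17; Cs is in period 6, group 1.
Across a period the added protons contract the valence shell; down a group each new principal shell makes the atom larger.
Here both period and group differ, so the two effects have to be weighed against each other.
I > As: period and group pull opposite ways; the down-group shift dominates (133 vs 121 pm).
Na > I: period and group pull opposite ways; the across-period shift dominates (155 vs 133 pm).
Ca > Na: period and group pull opposite ways; the down-group shift dominates (171 vs 155 pm).
Cs > Ca: relative to Ca, both the across-period and down-group shifts push Cs's atomic radius up.
For reference (pm): Na 155, Ca 171, As 121, I 133, Cs 232.
The largest atomic size among these belongs to Cs.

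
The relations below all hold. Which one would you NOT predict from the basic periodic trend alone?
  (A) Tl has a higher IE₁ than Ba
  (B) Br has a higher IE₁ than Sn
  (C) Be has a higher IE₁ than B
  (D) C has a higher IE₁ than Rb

The general trend: IE₁ increases across a period and decreases down a group.
(A) Tl (period 6, group 13) vs Ba (period 6, group 2): the stated order agrees with the simple trend.
(B) Br (period 4, group 17) vs Sn (period 5, group 14): the stated order agrees with the simple trend.
(C) Be (period 2, group 2) vs B (period 2, group 13): the stated order contradicts the simple trend.
(D) C (period 2, group 14) vs Rb (period 5, group 1): the stated order agrees with the simple trend.
The exception is (C): removing B's lone 2p electron is easier than breaking Be's filled 2s².

(C)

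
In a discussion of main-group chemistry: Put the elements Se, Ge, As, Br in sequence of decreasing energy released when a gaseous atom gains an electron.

Br > Se > Ge > As

Ge is in period 4, group 14; As is in period 4, group 15; Se is in period 4, group 16; Br is in period 4, group 17.
Atoms with high Z_eff and room in the valence shell (especially the halogens) have the most exothermic electron affinities.
All lie in period 4; the across-period trend (electron affinity increases left to right) applies, with the exception below.
Note the exception: Ge has a higher electron affinity than As, contrary to the simple trend — adding an electron to As's half-filled 4p³ is unfavourable, so Ge (4p²) has the more exothermic EA.
Approximate values (kJ/mol): Ge 119, As 78, Se 195, Br 325.
So from highest to lowest: Br > Se > Ge > As.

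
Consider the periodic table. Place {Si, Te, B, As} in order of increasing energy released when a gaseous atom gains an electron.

B < As < Si < Te

B is in period 2, group 13; Si is in period 3, group 14; As is in period 4, group 15; Te is in period 5, group 16.
EA tends to increase across a period and decrease down a group, though the pattern is less regular than for IE or radius.
These sit on a diagonal, where the across-period and down-group effects partly cancel.
As > B: the two effects oppose for this pair; the across-period effect wins (78 vs 27 kJ/mol).
Si > As: the two effects oppose for this pair; the down-group effect wins (134 vs 78 kJ/mol).
Te > Si: period and group pull opposite ways; the across-period shift dominates (190 vs 134 kJ/mol).
Approximate values (kJ/mol): B 27, Si 134, As 78, Te 190.
So from lowest to highest: B < As < Si < Te.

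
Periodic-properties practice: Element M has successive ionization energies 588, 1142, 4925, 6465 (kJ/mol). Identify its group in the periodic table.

Group 2

Look for the largest jump between consecutive ionization energies: IE3/IE2 ≈ 4.3, far larger than any earlier ratio.
That jump marks the point where a core electron is being removed. So the atom has 2 valence electrons.
A main-group element with 2 valence electrons is in group 2.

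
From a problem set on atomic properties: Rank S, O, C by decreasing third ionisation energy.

O, C, S

IE_3 is the cost of taking one more electron from the +2 cation: S²⁺ still has 4 valence electrons; O²⁺ still has 4 valence electrons; C²⁺ still has 2 valence electrons.
All are still removing valence electrons, so compare the +2 ions as you would atoms: IE_3 generally rises across a period (higher Z_eff) and falls down a group (larger shell), subject to the usual subshell exceptions.
Valence configurations: S²⁺ [Ne]3s²3p², O²⁺ [He]2s²2p², C²⁺ [He]2s².
Approximate IE_3 values (kJ/mol): S 3357, O 5300, C 4620.
So the third ionization energies run S < C < O.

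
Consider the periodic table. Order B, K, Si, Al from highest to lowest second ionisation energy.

The second ionization energy removes an electron from the +1 ion. For each element: B⁺ still has 2 valence electrons; K⁺ is the bare [Ar] core; Si⁺ still has 3 valence electrons; Al⁺ still has 2 valence electrons.
Breaking into a closed-shell core is much more expensive than removing a leftover valence electron — K has the largest IE_2 here.
Valence configurations: B⁺ [He]2s², Si⁺ [Ne]3s²3p¹, Al⁺ [Ne]3s².
Si⁺ loses a lone 3p electron whereas Al⁺ must break into a filled 3s² pair, so IE_2(Al) > IE_2(Si) even though Si has the higher nuclear charge.
Approximate IE_2 values (kJ/mol): B 2427, K 3052, Si 1577, Al 1817.
Putting it together, IE_2: Si < Al < B < K.

K > B > Al > Si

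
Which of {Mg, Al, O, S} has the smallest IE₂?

IE_2 is the cost of taking one more electron from the +1 cation: Mg⁺ still has 1 valence electron; Al⁺ still has 2 valence electrons; O⁺ still has 5 valence electrons; S⁺ still has 5 valence electrons.
All are still removing valence electrons, so compare the +1 ions as you would atoms: IE_2 generally rises across a period (higher Z_eff) and falls down a group (larger shell), subject to the usual subshell exceptions.
Valence configurations: Mg⁺ [Ne]3s¹, Al⁺ [Ne]3s², O⁺ [He]2s²2p³, S⁺ [Ne]3s²3p³.
The numbers (kJ/mol): Mg 1451, Al 1817, O 3388, S 2252.
Hence IE_2: Mg < Al < S < O.

Mg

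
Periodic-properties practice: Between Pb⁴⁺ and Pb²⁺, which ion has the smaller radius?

Pb⁴⁺

Both ions have Z = 82 protons, but Pb⁴⁺ has lost more electrons, so its remaining electrons feel a larger effective nuclear charge per electron and are pulled in more tightly.
Higher positive charge → smaller ion, so Pb²⁺ > Pb⁴⁺.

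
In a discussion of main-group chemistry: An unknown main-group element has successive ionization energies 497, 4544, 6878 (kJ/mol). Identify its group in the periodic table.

Look for the largest jump between consecutive ionization energies: IE2/IE1 ≈ 9.1, far larger than any earlier ratio.
That jump marks the point where a core electron is being removed. So the atom has 1 valence electron.
A main-group element with 1 valence electron is in group 1.

Group 1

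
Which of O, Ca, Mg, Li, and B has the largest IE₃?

Consider each +2 ion: O²⁺ still has 4 valence electrons; Ca²⁺ is the bare [Ar] core; Mg²⁺ is the bare [Ne] core; Li²⁺ is already 1 electron into the core; B²⁺ still has 1 valence electron.
Usually core removal costs more than valence removal, but here the competition is close: a tightly held n=2 valence electron can cost more to remove than an n=3 core electron, so the actual values have to decide it.
Valence configurations: O²⁺ [He]2s²2p², B²⁺ [He]2s¹.
Tabulated IE_3 (kJ/mol): O 5300, Ca 4912, Mg 7733, Li 11815, B 3660.
So the third ionization energies run B < Ca < O < Mg < Li.

Li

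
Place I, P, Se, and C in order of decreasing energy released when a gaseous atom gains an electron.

I > Se > C > P

C is in period 2, group 14; P is in period 3, group 15; Se is in period 4, group 16; I is in period 5, group 17.
Electron affinity generally becomes more exothermic across a period toward the halogens and less exothermic down a group.
A diagonal step moves right (one effect) and down (the opposite effect) at once.
C > P: period and group pull opposite ways; the down-group shift dominates (122 vs 72 kJ/mol).
Se > C: the two effects oppose for this pair; the across-period effect wins (195 vs 122 kJ/mol).
I > Se: the two effects oppose for this pair; the across-period effect wins (295 vs 195 kJ/mol).
Tabulated electron affinity (kJ/mol): C 122, P 72, Se 195, I 295.
So from highest to lowest: I > Se > C > P.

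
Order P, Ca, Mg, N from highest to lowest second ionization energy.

Consider each +1 ion: P⁺ still has 4 valence electrons; Ca⁺ still has 1 valence electron; Mg⁺ still has 1 valence electron; N⁺ still has 4 valence electrons.
All are still removing valence electrons, so compare the +1 ions as you would atoms: IE_2 generally rises across a period (higher Z_eff) and falls down a group (larger shell), subject to the usual subshell exceptions.
Valence configurations: P⁺ [Ne]3s²3p², Ca⁺ [Ar]4s¹, Mg⁺ [Ne]3s¹, N⁺ [He]2s²2p².
Tabulated IE_2 (kJ/mol): P 1907, Ca 1145, Mg 1451, N 2856.
Overall IE_2 order: Ca < Mg < P < N.

N, P, Mg, Ca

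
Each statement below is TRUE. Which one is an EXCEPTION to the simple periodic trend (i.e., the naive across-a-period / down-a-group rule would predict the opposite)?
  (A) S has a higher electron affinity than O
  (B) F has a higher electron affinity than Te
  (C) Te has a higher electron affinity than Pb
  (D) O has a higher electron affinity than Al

(A)

The general trend: electron affinity increases across a period and decreases down a group.
(A) S (period 3, group 16) vs O (period 2, group 16): the stated order contradicts the simple trend.
(B) F (period 2, group 17) vs Te (period 5, group 16): the stated order agrees with the simple trend.
(C) Te (period 5, group 16) vs Pb (period 6, group 14): the stated order agrees with the simple trend.
(D) O (period 2, group 16) vs Al (period 3, group 13): the stated order agrees with the simple trend.
The exception is (A): the compact 2p subshell of O repels the added electron more than S's larger 3p does.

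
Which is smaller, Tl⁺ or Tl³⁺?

Both ions have Z = 81 protons, but Tl³⁺ has lost more electrons, so its remaining electrons feel a larger effective nuclear charge per electron and are pulled in more tightly.
Higher positive charge → smaller ion, so Tl⁺ > Tl³⁺.

Tl³⁺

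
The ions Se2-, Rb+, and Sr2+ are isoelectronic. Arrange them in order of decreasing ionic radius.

All of these have 36 electrons, so size is governed by nuclear charge alone: the more protons, the stronger the pull on the same electron cloud, and the smaller the ion.
Nuclear charges: Sr2+ (Z=38), Rb+ (Z=37), Se2- (Z=34).
Largest to smallest: Se2- > Rb+ > Sr2+.

Se2- > Rb+ > Sr2+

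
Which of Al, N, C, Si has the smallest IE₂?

Consider each +1 ion: Al⁺ still has 2 valence electrons; N⁺ still has 4 valence electrons; C⁺ still has 3 valence electrons; Si⁺ still has 3 valence electrons.
All are still removing valence electrons, so compare the +1 ions as you would atoms: IE_2 generally rises across a period (higher Z_eff) and falls down a group (larger shell), subject to the usual subshell exceptions.
Valence configurations: Al⁺ [Ne]3s², N⁺ [He]2s²2p², C⁺ [He]2s²2p¹, Si⁺ [Ne]3s²3p¹.
Si⁺ loses a lone 3p electron whereas Al⁺ must break into a filled 3s² pair, so IE_2(Al) > IE_2(Si) even though Si has the higher nuclear charge.
Tabulated IE_2 (kJ/mol): Al 1817, N 2856, C 2353, Si 1577.
So the second ionization energies run Si < Al < C < N.

Si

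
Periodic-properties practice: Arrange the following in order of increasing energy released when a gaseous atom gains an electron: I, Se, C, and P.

EA tends to increase across a period and decrease down a group, though the pattern is less regular than for IE or radius.
A diagonal step moves right (one effect) and down (the opposite effect) at once.
C > P: the two effects oppose for this pair; the down-group effect wins (122 vs 72 kJ/mol).
Se > C: the two effects oppose for this pair; the across-period effect wins (195 vs 122 kJ/mol).
I > Se: the two effects oppose for this pair; the across-period effect wins (295 vs 195 kJ/mol).
Approximate values (kJ/mol): C 122, P 72, Se 195, I 295.
So from lowest to highest: P < C < Se < I.

P < C < Se < I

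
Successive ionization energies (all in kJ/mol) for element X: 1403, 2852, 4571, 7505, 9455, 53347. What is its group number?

Look for the largest jump between consecutive ionization energies: IE6/IE5 ≈ 5.6, far larger than any earlier ratio.
That jump marks the point where a core electron is being removed. So the atom has 5 valence electrons.
A main-group element with 5 valence electrons is in group 15.

Group 15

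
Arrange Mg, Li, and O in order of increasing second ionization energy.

Consider each +1 ion: Mg⁺ still has 1 valence electron; Li⁺ is the bare [He] core; O⁺ still has 5 valence electrons.
Breaking into a closed-shell core is much more expensive than removing a leftover valence electron — Li has the largest IE_2 here.
Valence configurations: Mg⁺ [Ne]3s¹, O⁺ [He]2s²2p³.
Tabulated IE_2 (kJ/mol): Mg 1451, Li 7298, O 3388.
Hence IE_2: Mg < O < Li.

Mg < O < Li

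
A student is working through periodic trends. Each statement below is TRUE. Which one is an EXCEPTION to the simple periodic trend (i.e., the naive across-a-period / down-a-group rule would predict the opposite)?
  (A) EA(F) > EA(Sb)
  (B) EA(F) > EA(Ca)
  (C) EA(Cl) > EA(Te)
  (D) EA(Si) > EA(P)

The general trend: electron affinity increases across a period and decreases down a group.
(A) F (period 2, group 17) vs Sb (period 5, group 15): the stated order agrees with the simple trend.
(B) F (period 2, group 17) vs Ca (period 4, group 2): the stated order agrees with the simple trend.
(C) Cl (period 3, group 17) vs Te (period 5, group 16): the stated order agrees with the simple trend.
(D) Si (period 3, group 14) vs P (period 3, group 15): the stated order contradicts the simple trend.
The exception is (D): adding an electron to P's half-filled 3p³ is unfavourable, so Si (3p²) has the more exothermic EA.

(D)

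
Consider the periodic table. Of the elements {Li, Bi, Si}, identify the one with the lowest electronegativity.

Li is in period 2, group 1; Si is in period 3, group 14; Bi is in period 6, group 15.
Smaller atoms with higher effective nuclear charge are more electronegative.
Neither a single period nor a single group — weigh both effects.
Si > Li: the two effects oppose for this pair; the across-period effect wins (1.90 vs 0.98).
Bi > Si: the two effects oppose for this pair; the across-period effect wins (2.02 vs 1.90).
Approximate values (Pauling): Li 0.98, Si 1.90, Bi 2.02.
The lowest electronegativity among these belongs to Li.

Li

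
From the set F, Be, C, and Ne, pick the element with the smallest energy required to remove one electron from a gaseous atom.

Across a period the outer electron is held more tightly (higher IE₁); down a group it sits in a higher shell, more shielded, and comes off more easily.
All lie in period 2, so first ionization energy increases left to right.
The smallest energy required to remove one electron from a gaseous atom among these belongs to Be.

Be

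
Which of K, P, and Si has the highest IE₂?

K

The second ionization energy removes an electron from the +1 ion. For each element: K⁺ is the bare [Ar] core; P⁺ still has 4 valence electrons; Si⁺ still has 3 valence electrons.
Core electrons are held far more tightly than valence electrons, so K tops the IE_2 order.
Valence configurations: P⁺ [Ne]3s²3p², Si⁺ [Ne]3s²3p¹.
Approximate IE_2 values (kJ/mol): K 3052, P 1907, Si 1577.
Hence IE_2: Si < P < K.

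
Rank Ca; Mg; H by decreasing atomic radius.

H is in period 1, group 1; Mg is in period 3, group 2; Ca is in period 4, group 2.
Atomic radius shrinks across a period as nuclear charge pulls the same shell inward, and grows down a group as new shells are added.
Neither a single period nor a single group — weigh both effects.
Mg > H: the two effects oppose for this pair; the down-group effect wins (139 vs 32 pm).
Ca > Mg: they share group 2; the group trend gives Ca the larger value.
Approximate values (pm): H 32, Mg 139, Ca 171.
So from largest to smallest: Ca > Mg > H.

Ca, Mg, H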